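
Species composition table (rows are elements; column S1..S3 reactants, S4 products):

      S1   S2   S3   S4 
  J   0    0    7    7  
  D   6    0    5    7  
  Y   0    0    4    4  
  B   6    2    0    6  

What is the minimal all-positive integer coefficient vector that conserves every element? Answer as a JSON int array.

Coefficients: [1, 6, 3, 3]

J: 1·0+6·0+3·7 = 21 | 3·7 = 21
D: 1·6+6·0+3·5 = 21 | 3·7 = 21
Y: 1·0+6·0+3·4 = 12 | 3·4 = 12
B: 1·6+6·2+3·0 = 18 | 3·6 = 18
gcd(1,6,3,3) = 1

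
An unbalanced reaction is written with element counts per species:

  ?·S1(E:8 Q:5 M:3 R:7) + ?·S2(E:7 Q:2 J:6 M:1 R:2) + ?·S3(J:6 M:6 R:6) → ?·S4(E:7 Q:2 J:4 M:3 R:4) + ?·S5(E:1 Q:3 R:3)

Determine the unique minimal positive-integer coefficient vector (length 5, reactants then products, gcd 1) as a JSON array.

Coefficients: [3, 3, 1, 6, 3]

E: 3·8+3·7+1·0 = 45 | 6·7+3·1 = 45
Q: 3·5+3·2+1·0 = 21 | 6·2+3·3 = 21
J: 3·0+3·6+1·6 = 24 | 6·4+3·0 = 24
M: 3·3+3·1+1·6 = 18 | 6·3+3·0 = 18
R: 3·7+3·2+1·6 = 33 | 6·4+3·3 = 33
gcd(3,3,1,6,3) = 1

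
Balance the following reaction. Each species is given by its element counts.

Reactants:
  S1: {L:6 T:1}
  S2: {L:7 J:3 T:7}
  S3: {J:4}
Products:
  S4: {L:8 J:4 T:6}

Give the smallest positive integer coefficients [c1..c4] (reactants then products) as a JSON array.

L: 2·6+4·7+2·0 = 40 | 5·8 = 40
J: 2·0+4·3+2·4 = 20 | 5·4 = 20
T: 2·1+4·7+2·0 = 30 | 5·6 = 30
gcd(2,4,2,5) = 1

Coefficients: [2, 4, 2, 5]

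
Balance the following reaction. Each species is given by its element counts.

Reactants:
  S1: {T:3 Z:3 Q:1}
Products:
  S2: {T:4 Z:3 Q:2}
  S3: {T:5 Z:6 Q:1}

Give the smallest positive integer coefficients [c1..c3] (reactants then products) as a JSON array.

T: 3·3 = 9 | 1·4+1·5 = 9
Z: 3·3 = 9 | 1·3+1·6 = 9
Q: 3·1 = 3 | 1·2+1·1 = 3
gcd(3,1,1) = 1

Coefficients: [3, 1, 1]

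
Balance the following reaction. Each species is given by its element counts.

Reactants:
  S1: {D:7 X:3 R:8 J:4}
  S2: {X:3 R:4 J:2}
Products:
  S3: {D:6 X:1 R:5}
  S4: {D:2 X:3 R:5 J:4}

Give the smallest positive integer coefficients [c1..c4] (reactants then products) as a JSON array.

D: 4·7+2·0 = 28 | 3·6+5·2 = 28
X: 4·3+2·3 = 18 | 3·1+5·3 = 18
R: 4·8+2·4 = 40 | 3·5+5·5 = 40
J: 4·4+2·2 = 20 | 3·0+5·4 = 20
gcd(4,2,3,5) = 1

Coefficients: [4, 2, 3, 5]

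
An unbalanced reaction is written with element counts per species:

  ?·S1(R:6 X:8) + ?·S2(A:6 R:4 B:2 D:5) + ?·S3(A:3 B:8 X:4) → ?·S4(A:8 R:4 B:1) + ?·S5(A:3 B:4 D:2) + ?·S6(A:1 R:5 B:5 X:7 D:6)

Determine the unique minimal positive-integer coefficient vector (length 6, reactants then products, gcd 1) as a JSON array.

Coefficients: [2, 6, 3, 4, 3, 4]

A: 2·0+6·6+3·3 = 45 | 4·8+3·3+4·1 = 45
R: 2·6+6·4+3·0 = 36 | 4·4+3·0+4·5 = 36
B: 2·0+6·2+3·8 = 36 | 4·1+3·4+4·5 = 36
X: 2·8+6·0+3·4 = 28 | 4·0+3·0+4·7 = 28
D: 2·0+6·5+3·0 = 30 | 4·0+3·2+4·6 = 30
gcd(2,6,3,4,3,4) = 1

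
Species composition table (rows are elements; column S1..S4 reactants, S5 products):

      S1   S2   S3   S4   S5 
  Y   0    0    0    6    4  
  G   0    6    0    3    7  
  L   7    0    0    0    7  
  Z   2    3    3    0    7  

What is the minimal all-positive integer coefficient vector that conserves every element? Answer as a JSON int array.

Coefficients: [6, 5, 5, 4, 6]

Y: 6·0+5·0+5·0+4·6 = 24 | 6·4 = 24
G: 6·0+5·6+5·0+4·3 = 42 | 6·7 = 42
L: 6·7+5·0+5·0+4·0 = 42 | 6·7 = 42
Z: 6·2+5·3+5·3+4·0 = 42 | 6·7 = 42
gcd(6,5,5,4,6) = 1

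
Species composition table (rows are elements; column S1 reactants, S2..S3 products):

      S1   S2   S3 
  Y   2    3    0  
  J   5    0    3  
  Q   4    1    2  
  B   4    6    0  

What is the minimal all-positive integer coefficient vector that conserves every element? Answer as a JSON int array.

Y: 3·2 = 6 | 2·3+5·0 = 6
J: 3·5 = 15 | 2·0+5·3 = 15
Q: 3·4 = 12 | 2·1+5·2 = 12
B: 3·4 = 12 | 2·6+5·0 = 12
gcd(3,2,5) = 1

Coefficients: [3, 2, 5]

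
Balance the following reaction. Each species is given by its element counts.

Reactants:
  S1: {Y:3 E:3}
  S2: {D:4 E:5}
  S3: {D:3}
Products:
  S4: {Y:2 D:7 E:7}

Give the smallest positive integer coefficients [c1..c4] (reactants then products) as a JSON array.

Y: 2·3+3·0+3·0 = 6 | 3·2 = 6
D: 2·0+3·4+3·3 = 21 | 3·7 = 21
E: 2·3+3·5+3·0 = 21 | 3·7 = 21
gcd(2,3,3,3) = 1

Coefficients: [2, 3, 3, 3]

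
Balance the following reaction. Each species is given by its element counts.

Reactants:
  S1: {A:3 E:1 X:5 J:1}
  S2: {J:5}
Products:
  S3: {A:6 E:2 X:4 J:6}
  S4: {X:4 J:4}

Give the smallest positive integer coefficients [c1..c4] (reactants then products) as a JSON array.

Coefficients: [4, 4, 2, 3]

A: 4·3+4·0 = 12 | 2·6+3·0 = 12
E: 4·1+4·0 = 4 | 2·2+3·0 = 4
X: 4·5+4·0 = 20 | 2·4+3·4 = 20
J: 4·1+4·5 = 24 | 2·6+3·4 = 24
gcd(4,4,2,3) = 1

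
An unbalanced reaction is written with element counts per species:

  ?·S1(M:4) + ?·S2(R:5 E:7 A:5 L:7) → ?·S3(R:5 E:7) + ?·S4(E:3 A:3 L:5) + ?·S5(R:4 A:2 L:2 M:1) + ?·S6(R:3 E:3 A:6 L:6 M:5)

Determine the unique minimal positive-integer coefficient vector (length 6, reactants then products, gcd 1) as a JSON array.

R: 2·0+6·5 = 30 | 3·5+6·0+3·4+1·3 = 30
E: 2·0+6·7 = 42 | 3·7+6·3+3·0+1·3 = 42
A: 2·0+6·5 = 30 | 3·0+6·3+3·2+1·6 = 30
L: 2·0+6·7 = 42 | 3·0+6·5+3·2+1·6 = 42
M: 2·4+6·0 = 8 | 3·0+6·0+3·1+1·5 = 8
gcd(2,6,3,6,3,1) = 1

Coefficients: [2, 6, 3, 6, 3, 1]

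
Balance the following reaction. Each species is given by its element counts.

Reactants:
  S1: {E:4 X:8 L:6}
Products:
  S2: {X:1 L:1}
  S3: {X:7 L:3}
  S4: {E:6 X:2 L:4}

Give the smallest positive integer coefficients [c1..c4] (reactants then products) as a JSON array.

E: 6·4 = 24 | 5·0+5·0+4·6 = 24
X: 6·8 = 48 | 5·1+5·7+4·2 = 48
L: 6·6 = 36 | 5·1+5·3+4·4 = 36
gcd(6,5,5,4) = 1

Coefficients: [6, 5, 5, 4]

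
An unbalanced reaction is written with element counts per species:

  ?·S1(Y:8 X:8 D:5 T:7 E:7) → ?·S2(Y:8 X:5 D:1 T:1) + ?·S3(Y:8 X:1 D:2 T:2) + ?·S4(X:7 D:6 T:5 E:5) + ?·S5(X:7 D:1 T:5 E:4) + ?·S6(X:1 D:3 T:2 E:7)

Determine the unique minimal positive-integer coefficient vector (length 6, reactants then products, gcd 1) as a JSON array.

Coefficients: [6, 1, 5, 1, 4, 3]

Y: 6·8 = 48 | 1·8+5·8+1·0+4·0+3·0 = 48
X: 6·8 = 48 | 1·5+5·1+1·7+4·7+3·1 = 48
D: 6·5 = 30 | 1·1+5·2+1·6+4·1+3·3 = 30
T: 6·7 = 42 | 1·1+5·2+1·5+4·5+3·2 = 42
E: 6·7 = 42 | 1·0+5·0+1·5+4·4+3·7 = 42
gcd(6,1,5,1,4,3) = 1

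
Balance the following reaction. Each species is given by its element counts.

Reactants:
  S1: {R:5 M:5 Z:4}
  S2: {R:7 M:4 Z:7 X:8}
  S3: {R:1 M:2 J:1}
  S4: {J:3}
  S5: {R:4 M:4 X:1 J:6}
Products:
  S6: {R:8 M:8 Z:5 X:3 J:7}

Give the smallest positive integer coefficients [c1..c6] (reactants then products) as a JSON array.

R: 2·5+1·7+3·1+4·0+1·4 = 24 | 3·8 = 24
M: 2·5+1·4+3·2+4·0+1·4 = 24 | 3·8 = 24
Z: 2·4+1·7+3·0+4·0+1·0 = 15 | 3·5 = 15
X: 2·0+1·8+3·0+4·0+1·1 = 9 | 3·3 = 9
J: 2·0+1·0+3·1+4·3+1·6 = 21 | 3·7 = 21
gcd(2,1,3,4,1,3) = 1

Coefficients: [2, 1, 3, 4, 1, 3]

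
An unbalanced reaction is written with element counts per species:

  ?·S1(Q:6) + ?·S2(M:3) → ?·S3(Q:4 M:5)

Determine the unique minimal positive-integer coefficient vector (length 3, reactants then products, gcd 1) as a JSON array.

Q: 2·6+5·0 = 12 | 3·4 = 12
M: 2·0+5·3 = 15 | 3·5 = 15
gcd(2,5,3) = 1

Coefficients: [2, 5, 3]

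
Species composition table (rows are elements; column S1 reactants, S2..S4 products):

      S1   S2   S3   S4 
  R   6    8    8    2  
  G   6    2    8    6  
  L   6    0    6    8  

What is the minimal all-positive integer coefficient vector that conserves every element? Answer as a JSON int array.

R: 5·6 = 30 | 2·8+1·8+3·2 = 30
G: 5·6 = 30 | 2·2+1·8+3·6 = 30
L: 5·6 = 30 | 2·0+1·6+3·8 = 30
gcd(5,2,1,3) = 1

Coefficients: [5, 2, 1, 3]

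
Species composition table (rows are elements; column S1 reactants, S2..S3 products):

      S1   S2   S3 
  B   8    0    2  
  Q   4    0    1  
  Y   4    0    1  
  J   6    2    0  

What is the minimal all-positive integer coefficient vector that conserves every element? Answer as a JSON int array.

Coefficients: [1, 3, 4]

B: 1·8 = 8 | 3·0+4·2 = 8
Q: 1·4 = 4 | 3·0+4·1 = 4
Y: 1·4 = 4 | 3·0+4·1 = 4
J: 1·6 = 6 | 3·2+4·0 = 6
gcd(1,3,4) = 1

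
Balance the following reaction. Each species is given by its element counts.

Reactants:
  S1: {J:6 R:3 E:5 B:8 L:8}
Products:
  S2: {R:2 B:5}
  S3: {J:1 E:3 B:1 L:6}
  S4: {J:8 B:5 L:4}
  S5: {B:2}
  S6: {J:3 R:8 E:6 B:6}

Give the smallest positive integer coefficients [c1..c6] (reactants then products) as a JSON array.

Coefficients: [6, 1, 6, 3, 5, 2]

J: 6·6 = 36 | 1·0+6·1+3·8+5·0+2·3 = 36
R: 6·3 = 18 | 1·2+6·0+3·0+5·0+2·8 = 18
E: 6·5 = 30 | 1·0+6·3+3·0+5·0+2·6 = 30
B: 6·8 = 48 | 1·5+6·1+3·5+5·2+2·6 = 48
L: 6·8 = 48 | 1·0+6·6+3·4+5·0+2·0 = 48
gcd(6,1,6,3,5,2) = 1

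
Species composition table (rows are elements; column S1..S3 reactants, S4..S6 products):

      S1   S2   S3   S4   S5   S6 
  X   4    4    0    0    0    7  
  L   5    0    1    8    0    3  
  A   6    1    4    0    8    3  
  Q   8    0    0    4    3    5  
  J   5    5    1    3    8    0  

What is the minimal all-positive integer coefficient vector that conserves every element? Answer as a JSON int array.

X: 5·4+2·4+3·0 = 28 | 2·0+4·0+4·7 = 28
L: 5·5+2·0+3·1 = 28 | 2·8+4·0+4·3 = 28
A: 5·6+2·1+3·4 = 44 | 2·0+4·8+4·3 = 44
Q: 5·8+2·0+3·0 = 40 | 2·4+4·3+4·5 = 40
J: 5·5+2·5+3·1 = 38 | 2·3+4·8+4·0 = 38
gcd(5,2,3,2,4,4) = 1

Coefficients: [5, 2, 3, 2, 4, 4]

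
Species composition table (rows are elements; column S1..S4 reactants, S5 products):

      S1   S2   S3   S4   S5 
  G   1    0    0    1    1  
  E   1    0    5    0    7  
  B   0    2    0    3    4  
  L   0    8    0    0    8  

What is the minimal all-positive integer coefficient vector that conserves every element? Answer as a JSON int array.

G: 1·1+3·0+4·0+2·1 = 3 | 3·1 = 3
E: 1·1+3·0+4·5+2·0 = 21 | 3·7 = 21
B: 1·0+3·2+4·0+2·3 = 12 | 3·4 = 12
L: 1·0+3·8+4·0+2·0 = 24 | 3·8 = 24
gcd(1,3,4,2,3) = 1

Coefficients: [1, 3, 4, 2, 3]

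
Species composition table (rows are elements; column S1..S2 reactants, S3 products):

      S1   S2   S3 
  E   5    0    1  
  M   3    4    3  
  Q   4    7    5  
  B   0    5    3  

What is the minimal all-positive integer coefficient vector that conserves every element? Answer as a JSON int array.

Coefficients: [1, 3, 5]

E: 1·5+3·0 = 5 | 5·1 = 5
M: 1·3+3·4 = 15 | 5·3 = 15
Q: 1·4+3·7 = 25 | 5·5 = 25
B: 1·0+3·5 = 15 | 5·3 = 15
gcd(1,3,5) = 1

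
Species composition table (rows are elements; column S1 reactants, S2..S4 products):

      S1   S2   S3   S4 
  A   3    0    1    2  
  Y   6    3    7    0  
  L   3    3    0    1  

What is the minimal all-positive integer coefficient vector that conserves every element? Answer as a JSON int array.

Coefficients: [5, 3, 3, 6]

A: 5·3 = 15 | 3·0+3·1+6·2 = 15
Y: 5·6 = 30 | 3·3+3·7+6·0 = 30
L: 5·3 = 15 | 3·3+3·0+6·1 = 15
gcd(5,3,3,6) = 1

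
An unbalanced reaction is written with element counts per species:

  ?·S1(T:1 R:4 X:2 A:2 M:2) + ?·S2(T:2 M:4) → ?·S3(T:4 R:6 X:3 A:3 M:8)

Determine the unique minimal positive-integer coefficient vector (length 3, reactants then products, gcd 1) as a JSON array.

T: 6·1+5·2 = 16 | 4·4 = 16
R: 6·4+5·0 = 24 | 4·6 = 24
X: 6·2+5·0 = 12 | 4·3 = 12
A: 6·2+5·0 = 12 | 4·3 = 12
M: 6·2+5·4 = 32 | 4·8 = 32
gcd(6,5,4) = 1

Coefficients: [6, 5, 4]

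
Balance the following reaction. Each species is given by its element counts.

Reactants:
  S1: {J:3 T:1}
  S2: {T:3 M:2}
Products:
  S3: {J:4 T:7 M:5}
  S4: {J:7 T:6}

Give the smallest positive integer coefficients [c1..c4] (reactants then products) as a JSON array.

Coefficients: [5, 5, 2, 1]

J: 5·3+5·0 = 15 | 2·4+1·7 = 15
T: 5·1+5·3 = 20 | 2·7+1·6 = 20
M: 5·0+5·2 = 10 | 2·5+1·0 = 10
gcd(5,5,2,1) = 1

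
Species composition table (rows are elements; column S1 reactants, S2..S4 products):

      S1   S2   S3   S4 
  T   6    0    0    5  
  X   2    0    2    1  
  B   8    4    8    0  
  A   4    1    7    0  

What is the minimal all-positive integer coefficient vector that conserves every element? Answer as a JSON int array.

T: 5·6 = 30 | 6·0+2·0+6·5 = 30
X: 5·2 = 10 | 6·0+2·2+6·1 = 10
B: 5·8 = 40 | 6·4+2·8+6·0 = 40
A: 5·4 = 20 | 6·1+2·7+6·0 = 20
gcd(5,6,2,6) = 1

Coefficients: [5, 6, 2, 6]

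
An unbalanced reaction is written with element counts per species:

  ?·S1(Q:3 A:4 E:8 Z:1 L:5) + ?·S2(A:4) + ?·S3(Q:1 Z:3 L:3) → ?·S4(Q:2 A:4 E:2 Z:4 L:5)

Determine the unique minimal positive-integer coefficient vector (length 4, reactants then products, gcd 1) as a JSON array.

Q: 1·3+3·0+5·1 = 8 | 4·2 = 8
A: 1·4+3·4+5·0 = 16 | 4·4 = 16
E: 1·8+3·0+5·0 = 8 | 4·2 = 8
Z: 1·1+3·0+5·3 = 16 | 4·4 = 16
L: 1·5+3·0+5·3 = 20 | 4·5 = 20
gcd(1,3,5,4) = 1

Coefficients: [1, 3, 5, 4]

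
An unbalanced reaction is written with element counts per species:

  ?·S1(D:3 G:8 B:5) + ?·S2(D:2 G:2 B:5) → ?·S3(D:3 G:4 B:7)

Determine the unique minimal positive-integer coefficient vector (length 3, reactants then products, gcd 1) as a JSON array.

D: 1·3+6·2 = 15 | 5·3 = 15
G: 1·8+6·2 = 20 | 5·4 = 20
B: 1·5+6·5 = 35 | 5·7 = 35
gcd(1,6,5) = 1

Coefficients: [1, 6, 5]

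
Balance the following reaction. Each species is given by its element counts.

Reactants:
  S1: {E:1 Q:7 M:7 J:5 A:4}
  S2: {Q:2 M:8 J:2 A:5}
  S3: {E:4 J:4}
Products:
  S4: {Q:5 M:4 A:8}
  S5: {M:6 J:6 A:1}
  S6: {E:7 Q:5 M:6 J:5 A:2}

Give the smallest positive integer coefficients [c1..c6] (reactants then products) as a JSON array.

E: 2·1+3·0+3·4 = 14 | 2·0+3·0+2·7 = 14
Q: 2·7+3·2+3·0 = 20 | 2·5+3·0+2·5 = 20
M: 2·7+3·8+3·0 = 38 | 2·4+3·6+2·6 = 38
J: 2·5+3·2+3·4 = 28 | 2·0+3·6+2·5 = 28
A: 2·4+3·5+3·0 = 23 | 2·8+3·1+2·2 = 23
gcd(2,3,3,2,3,2) = 1

Coefficients: [2, 3, 3, 2, 3, 2]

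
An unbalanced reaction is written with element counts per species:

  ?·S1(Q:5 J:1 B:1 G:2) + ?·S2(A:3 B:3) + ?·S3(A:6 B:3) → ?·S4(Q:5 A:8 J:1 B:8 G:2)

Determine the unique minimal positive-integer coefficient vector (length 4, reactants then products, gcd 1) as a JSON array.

Coefficients: [3, 6, 1, 3]

Q: 3·5+6·0+1·0 = 15 | 3·5 = 15
A: 3·0+6·3+1·6 = 24 | 3·8 = 24
J: 3·1+6·0+1·0 = 3 | 3·1 = 3
B: 3·1+6·3+1·3 = 24 | 3·8 = 24
G: 3·2+6·0+1·0 = 6 | 3·2 = 6
gcd(3,6,1,3) = 1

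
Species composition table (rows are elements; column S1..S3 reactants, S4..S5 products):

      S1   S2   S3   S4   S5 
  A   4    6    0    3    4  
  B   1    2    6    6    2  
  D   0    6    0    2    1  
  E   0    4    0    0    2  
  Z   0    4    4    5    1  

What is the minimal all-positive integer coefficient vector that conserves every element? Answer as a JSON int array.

A: 2·4+1·6+2·0 = 14 | 2·3+2·4 = 14
B: 2·1+1·2+2·6 = 16 | 2·6+2·2 = 16
D: 2·0+1·6+2·0 = 6 | 2·2+2·1 = 6
E: 2·0+1·4+2·0 = 4 | 2·0+2·2 = 4
Z: 2·0+1·4+2·4 = 12 | 2·5+2·1 = 12
gcd(2,1,2,2,2) = 1

Coefficients: [2, 1, 2, 2, 2]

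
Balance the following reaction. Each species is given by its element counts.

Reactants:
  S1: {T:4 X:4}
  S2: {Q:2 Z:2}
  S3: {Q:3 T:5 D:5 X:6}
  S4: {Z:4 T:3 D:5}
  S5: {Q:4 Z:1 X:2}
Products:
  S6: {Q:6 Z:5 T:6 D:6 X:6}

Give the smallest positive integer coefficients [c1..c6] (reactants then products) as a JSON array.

Q: 2·0+2·2+2·3+4·0+5·4 = 30 | 5·6 = 30
Z: 2·0+2·2+2·0+4·4+5·1 = 25 | 5·5 = 25
T: 2·4+2·0+2·5+4·3+5·0 = 30 | 5·6 = 30
D: 2·0+2·0+2·5+4·5+5·0 = 30 | 5·6 = 30
X: 2·4+2·0+2·6+4·0+5·2 = 30 | 5·6 = 30
gcd(2,2,2,4,5,5) = 1

Coefficients: [2, 2, 2, 4, 5, 5]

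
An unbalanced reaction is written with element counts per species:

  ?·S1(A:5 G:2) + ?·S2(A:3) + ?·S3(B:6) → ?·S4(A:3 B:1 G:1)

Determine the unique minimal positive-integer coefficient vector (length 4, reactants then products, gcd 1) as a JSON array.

Coefficients: [3, 1, 1, 6]

A: 3·5+1·3+1·0 = 18 | 6·3 = 18
B: 3·0+1·0+1·6 = 6 | 6·1 = 6
G: 3·2+1·0+1·0 = 6 | 6·1 = 6
gcd(3,1,1,6) = 1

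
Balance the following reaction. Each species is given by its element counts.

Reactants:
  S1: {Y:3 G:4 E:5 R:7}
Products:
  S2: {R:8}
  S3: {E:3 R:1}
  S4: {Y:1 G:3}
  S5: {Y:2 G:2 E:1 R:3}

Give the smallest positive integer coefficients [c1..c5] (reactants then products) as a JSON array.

Coefficients: [4, 1, 5, 2, 5]

Y: 4·3 = 12 | 1·0+5·0+2·1+5·2 = 12
G: 4·4 = 16 | 1·0+5·0+2·3+5·2 = 16
E: 4·5 = 20 | 1·0+5·3+2·0+5·1 = 20
R: 4·7 = 28 | 1·8+5·1+2·0+5·3 = 28
gcd(4,1,5,2,5) = 1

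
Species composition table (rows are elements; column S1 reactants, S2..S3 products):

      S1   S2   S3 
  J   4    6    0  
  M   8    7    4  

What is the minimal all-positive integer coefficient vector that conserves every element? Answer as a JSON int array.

Coefficients: [6, 4, 5]

J: 6·4 = 24 | 4·6+5·0 = 24
M: 6·8 = 48 | 4·7+5·4 = 48
gcd(6,4,5) = 1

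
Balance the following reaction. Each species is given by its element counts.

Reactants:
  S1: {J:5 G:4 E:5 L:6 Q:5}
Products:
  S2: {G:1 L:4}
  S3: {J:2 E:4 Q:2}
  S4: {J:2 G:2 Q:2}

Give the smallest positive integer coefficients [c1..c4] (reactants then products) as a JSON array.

Coefficients: [4, 6, 5, 5]

J: 4·5 = 20 | 6·0+5·2+5·2 = 20
G: 4·4 = 16 | 6·1+5·0+5·2 = 16
E: 4·5 = 20 | 6·0+5·4+5·0 = 20
L: 4·6 = 24 | 6·4+5·0+5·0 = 24
Q: 4·5 = 20 | 6·0+5·2+5·2 = 20
gcd(4,6,5,5) = 1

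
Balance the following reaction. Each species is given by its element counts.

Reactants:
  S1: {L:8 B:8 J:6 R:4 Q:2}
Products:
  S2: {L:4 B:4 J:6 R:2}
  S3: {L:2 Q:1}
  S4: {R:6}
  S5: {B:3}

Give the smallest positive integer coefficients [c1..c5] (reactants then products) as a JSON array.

L: 3·8 = 24 | 3·4+6·2+1·0+4·0 = 24
B: 3·8 = 24 | 3·4+6·0+1·0+4·3 = 24
J: 3·6 = 18 | 3·6+6·0+1·0+4·0 = 18
R: 3·4 = 12 | 3·2+6·0+1·6+4·0 = 12
Q: 3·2 = 6 | 3·0+6·1+1·0+4·0 = 6
gcd(3,3,6,1,4) = 1

Coefficients: [3, 3, 6, 1, 4]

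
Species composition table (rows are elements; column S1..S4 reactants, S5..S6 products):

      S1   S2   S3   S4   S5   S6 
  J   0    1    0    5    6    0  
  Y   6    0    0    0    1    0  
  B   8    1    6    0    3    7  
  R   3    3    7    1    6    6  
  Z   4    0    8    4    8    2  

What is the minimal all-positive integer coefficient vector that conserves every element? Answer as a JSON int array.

Coefficients: [1, 6, 3, 6, 6, 2]

J: 1·0+6·1+3·0+6·5 = 36 | 6·6+2·0 = 36
Y: 1·6+6·0+3·0+6·0 = 6 | 6·1+2·0 = 6
B: 1·8+6·1+3·6+6·0 = 32 | 6·3+2·7 = 32
R: 1·3+6·3+3·7+6·1 = 48 | 6·6+2·6 = 48
Z: 1·4+6·0+3·8+6·4 = 52 | 6·8+2·2 = 52
gcd(1,6,3,6,6,2) = 1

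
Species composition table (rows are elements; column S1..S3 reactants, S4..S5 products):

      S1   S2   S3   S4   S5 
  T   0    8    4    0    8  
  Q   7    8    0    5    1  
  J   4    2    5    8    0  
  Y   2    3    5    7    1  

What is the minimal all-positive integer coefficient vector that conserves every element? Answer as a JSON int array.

T: 1·0+3·8+6·4 = 48 | 5·0+6·8 = 48
Q: 1·7+3·8+6·0 = 31 | 5·5+6·1 = 31
J: 1·4+3·2+6·5 = 40 | 5·8+6·0 = 40
Y: 1·2+3·3+6·5 = 41 | 5·7+6·1 = 41
gcd(1,3,6,5,6) = 1

Coefficients: [1, 3, 6, 5, 6]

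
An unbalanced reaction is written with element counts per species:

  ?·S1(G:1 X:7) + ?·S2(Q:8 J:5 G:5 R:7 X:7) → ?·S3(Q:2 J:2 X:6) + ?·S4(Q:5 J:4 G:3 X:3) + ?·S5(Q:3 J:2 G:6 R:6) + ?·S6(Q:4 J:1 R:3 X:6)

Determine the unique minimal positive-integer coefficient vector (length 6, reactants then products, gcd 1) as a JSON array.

Coefficients: [3, 6, 6, 1, 5, 4]

Q: 3·0+6·8 = 48 | 6·2+1·5+5·3+4·4 = 48
J: 3·0+6·5 = 30 | 6·2+1·4+5·2+4·1 = 30
G: 3·1+6·5 = 33 | 6·0+1·3+5·6+4·0 = 33
R: 3·0+6·7 = 42 | 6·0+1·0+5·6+4·3 = 42
X: 3·7+6·7 = 63 | 6·6+1·3+5·0+4·6 = 63
gcd(3,6,6,1,5,4) = 1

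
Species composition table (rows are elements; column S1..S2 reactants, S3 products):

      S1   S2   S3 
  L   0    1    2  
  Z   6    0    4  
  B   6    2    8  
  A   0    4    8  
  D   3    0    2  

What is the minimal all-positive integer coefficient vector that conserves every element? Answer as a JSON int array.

L: 2·0+6·1 = 6 | 3·2 = 6
Z: 2·6+6·0 = 12 | 3·4 = 12
B: 2·6+6·2 = 24 | 3·8 = 24
A: 2·0+6·4 = 24 | 3·8 = 24
D: 2·3+6·0 = 6 | 3·2 = 6
gcd(2,6,3) = 1

Coefficients: [2, 6, 3]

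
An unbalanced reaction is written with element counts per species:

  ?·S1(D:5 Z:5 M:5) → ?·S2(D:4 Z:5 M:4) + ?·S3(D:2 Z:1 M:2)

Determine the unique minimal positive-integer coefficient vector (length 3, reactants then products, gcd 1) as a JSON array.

D: 6·5 = 30 | 5·4+5·2 = 30
Z: 6·5 = 30 | 5·5+5·1 = 30
M: 6·5 = 30 | 5·4+5·2 = 30
gcd(6,5,5) = 1

Coefficients: [6, 5, 5]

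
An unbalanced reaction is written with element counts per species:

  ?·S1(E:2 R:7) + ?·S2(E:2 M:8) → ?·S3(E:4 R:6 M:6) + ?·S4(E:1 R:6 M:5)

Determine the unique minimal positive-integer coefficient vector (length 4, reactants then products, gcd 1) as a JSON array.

Coefficients: [6, 5, 5, 2]

E: 6·2+5·2 = 22 | 5·4+2·1 = 22
R: 6·7+5·0 = 42 | 5·6+2·6 = 42
M: 6·0+5·8 = 40 | 5·6+2·5 = 40
gcd(6,5,5,2) = 1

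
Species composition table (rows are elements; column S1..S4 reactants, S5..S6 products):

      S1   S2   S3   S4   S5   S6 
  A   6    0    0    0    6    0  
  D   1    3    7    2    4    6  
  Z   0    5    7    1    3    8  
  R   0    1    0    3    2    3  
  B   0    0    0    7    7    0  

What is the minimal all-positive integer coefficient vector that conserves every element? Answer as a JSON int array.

A: 4·6+5·0+1·0+4·0 = 24 | 4·6+3·0 = 24
D: 4·1+5·3+1·7+4·2 = 34 | 4·4+3·6 = 34
Z: 4·0+5·5+1·7+4·1 = 36 | 4·3+3·8 = 36
R: 4·0+5·1+1·0+4·3 = 17 | 4·2+3·3 = 17
B: 4·0+5·0+1·0+4·7 = 28 | 4·7+3·0 = 28
gcd(4,5,1,4,4,3) = 1

Coefficients: [4, 5, 1, 4, 4, 3]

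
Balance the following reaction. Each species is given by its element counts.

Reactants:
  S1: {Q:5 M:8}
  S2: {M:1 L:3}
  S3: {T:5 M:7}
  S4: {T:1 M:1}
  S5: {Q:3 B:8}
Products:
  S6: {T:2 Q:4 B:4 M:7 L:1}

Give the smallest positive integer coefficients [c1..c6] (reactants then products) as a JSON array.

T: 3·0+2·0+2·5+2·1+3·0 = 12 | 6·2 = 12
Q: 3·5+2·0+2·0+2·0+3·3 = 24 | 6·4 = 24
B: 3·0+2·0+2·0+2·0+3·8 = 24 | 6·4 = 24
M: 3·8+2·1+2·7+2·1+3·0 = 42 | 6·7 = 42
L: 3·0+2·3+2·0+2·0+3·0 = 6 | 6·1 = 6
gcd(3,2,2,2,3,6) = 1

Coefficients: [3, 2, 2, 2, 3, 6]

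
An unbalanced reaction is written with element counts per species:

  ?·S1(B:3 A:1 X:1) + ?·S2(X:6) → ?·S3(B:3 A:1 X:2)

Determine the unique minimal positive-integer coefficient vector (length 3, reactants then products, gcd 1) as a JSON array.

B: 6·3+1·0 = 18 | 6·3 = 18
A: 6·1+1·0 = 6 | 6·1 = 6
X: 6·1+1·6 = 12 | 6·2 = 12
gcd(6,1,6) = 1

Coefficients: [6, 1, 6]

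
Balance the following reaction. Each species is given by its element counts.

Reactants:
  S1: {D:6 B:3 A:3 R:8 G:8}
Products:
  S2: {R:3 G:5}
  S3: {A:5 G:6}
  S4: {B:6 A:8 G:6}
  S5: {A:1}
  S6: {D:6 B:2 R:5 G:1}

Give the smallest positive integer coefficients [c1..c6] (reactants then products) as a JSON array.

D: 6·6 = 36 | 6·0+1·0+1·0+5·0+6·6 = 36
B: 6·3 = 18 | 6·0+1·0+1·6+5·0+6·2 = 18
A: 6·3 = 18 | 6·0+1·5+1·8+5·1+6·0 = 18
R: 6·8 = 48 | 6·3+1·0+1·0+5·0+6·5 = 48
G: 6·8 = 48 | 6·5+1·6+1·6+5·0+6·1 = 48
gcd(6,6,1,1,5,6) = 1

Coefficients: [6, 6, 1, 1, 5, 6]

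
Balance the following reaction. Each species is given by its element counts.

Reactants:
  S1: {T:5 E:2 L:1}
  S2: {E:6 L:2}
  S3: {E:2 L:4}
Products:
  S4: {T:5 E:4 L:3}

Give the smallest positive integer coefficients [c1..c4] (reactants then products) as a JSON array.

Coefficients: [5, 1, 2, 5]

T: 5·5+1·0+2·0 = 25 | 5·5 = 25
E: 5·2+1·6+2·2 = 20 | 5·4 = 20
L: 5·1+1·2+2·4 = 15 | 5·3 = 15
gcd(5,1,2,5) = 1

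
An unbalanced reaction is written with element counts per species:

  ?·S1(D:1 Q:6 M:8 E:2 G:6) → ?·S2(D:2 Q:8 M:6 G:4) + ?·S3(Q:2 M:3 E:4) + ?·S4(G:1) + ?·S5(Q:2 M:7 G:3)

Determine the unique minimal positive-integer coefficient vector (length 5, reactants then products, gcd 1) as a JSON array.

D: 2·1 = 2 | 1·2+1·0+5·0+1·0 = 2
Q: 2·6 = 12 | 1·8+1·2+5·0+1·2 = 12
M: 2·8 = 16 | 1·6+1·3+5·0+1·7 = 16
E: 2·2 = 4 | 1·0+1·4+5·0+1·0 = 4
G: 2·6 = 12 | 1·4+1·0+5·1+1·3 = 12
gcd(2,1,1,5,1) = 1

Coefficients: [2, 1, 1, 5, 1]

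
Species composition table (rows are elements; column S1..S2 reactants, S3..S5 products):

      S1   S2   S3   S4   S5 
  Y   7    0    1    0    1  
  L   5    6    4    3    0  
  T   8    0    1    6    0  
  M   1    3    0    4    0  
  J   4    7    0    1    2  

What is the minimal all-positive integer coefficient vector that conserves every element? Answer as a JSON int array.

Coefficients: [1, 1, 2, 1, 5]

Y: 1·7+1·0 = 7 | 2·1+1·0+5·1 = 7
L: 1·5+1·6 = 11 | 2·4+1·3+5·0 = 11
T: 1·8+1·0 = 8 | 2·1+1·6+5·0 = 8
M: 1·1+1·3 = 4 | 2·0+1·4+5·0 = 4
J: 1·4+1·7 = 11 | 2·0+1·1+5·2 = 11
gcd(1,1,2,1,5) = 1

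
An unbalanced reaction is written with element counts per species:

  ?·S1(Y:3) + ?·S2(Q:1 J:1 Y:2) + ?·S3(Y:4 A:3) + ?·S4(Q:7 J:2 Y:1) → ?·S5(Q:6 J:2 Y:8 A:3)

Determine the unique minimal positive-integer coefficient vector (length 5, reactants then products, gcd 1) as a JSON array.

Coefficients: [4, 2, 5, 4, 5]

Q: 4·0+2·1+5·0+4·7 = 30 | 5·6 = 30
J: 4·0+2·1+5·0+4·2 = 10 | 5·2 = 10
Y: 4·3+2·2+5·4+4·1 = 40 | 5·8 = 40
A: 4·0+2·0+5·3+4·0 = 15 | 5·3 = 15
gcd(4,2,5,4,5) = 1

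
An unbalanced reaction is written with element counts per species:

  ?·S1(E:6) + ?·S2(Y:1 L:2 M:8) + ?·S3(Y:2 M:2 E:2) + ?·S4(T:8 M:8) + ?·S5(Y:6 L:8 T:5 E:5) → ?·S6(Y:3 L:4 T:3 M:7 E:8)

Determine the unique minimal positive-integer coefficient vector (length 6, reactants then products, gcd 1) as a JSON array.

Coefficients: [6, 4, 1, 1, 2, 6]

Y: 6·0+4·1+1·2+1·0+2·6 = 18 | 6·3 = 18
L: 6·0+4·2+1·0+1·0+2·8 = 24 | 6·4 = 24
T: 6·0+4·0+1·0+1·8+2·5 = 18 | 6·3 = 18
M: 6·0+4·8+1·2+1·8+2·0 = 42 | 6·7 = 42
E: 6·6+4·0+1·2+1·0+2·5 = 48 | 6·8 = 48
gcd(6,4,1,1,2,6) = 1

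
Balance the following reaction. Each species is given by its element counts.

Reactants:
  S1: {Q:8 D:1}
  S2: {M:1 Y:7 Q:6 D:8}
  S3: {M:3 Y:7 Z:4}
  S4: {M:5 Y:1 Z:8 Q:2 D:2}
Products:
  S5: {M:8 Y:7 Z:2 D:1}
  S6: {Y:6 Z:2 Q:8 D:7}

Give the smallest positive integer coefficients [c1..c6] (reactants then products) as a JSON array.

M: 2·0+5·1+2·3+1·5 = 16 | 2·8+6·0 = 16
Y: 2·0+5·7+2·7+1·1 = 50 | 2·7+6·6 = 50
Z: 2·0+5·0+2·4+1·8 = 16 | 2·2+6·2 = 16
Q: 2·8+5·6+2·0+1·2 = 48 | 2·0+6·8 = 48
D: 2·1+5·8+2·0+1·2 = 44 | 2·1+6·7 = 44
gcd(2,5,2,1,2,6) = 1

Coefficients: [2, 5, 2, 1, 2, 6]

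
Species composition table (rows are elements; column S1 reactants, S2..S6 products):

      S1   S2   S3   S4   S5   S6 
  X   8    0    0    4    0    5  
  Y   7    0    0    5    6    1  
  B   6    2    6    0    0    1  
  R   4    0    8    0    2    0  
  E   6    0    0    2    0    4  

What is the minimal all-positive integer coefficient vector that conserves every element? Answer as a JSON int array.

X: 3·8 = 24 | 4·0+1·0+1·4+2·0+4·5 = 24
Y: 3·7 = 21 | 4·0+1·0+1·5+2·6+4·1 = 21
B: 3·6 = 18 | 4·2+1·6+1·0+2·0+4·1 = 18
R: 3·4 = 12 | 4·0+1·8+1·0+2·2+4·0 = 12
E: 3·6 = 18 | 4·0+1·0+1·2+2·0+4·4 = 18
gcd(3,4,1,1,2,4) = 1

Coefficients: [3, 4, 1, 1, 2, 4]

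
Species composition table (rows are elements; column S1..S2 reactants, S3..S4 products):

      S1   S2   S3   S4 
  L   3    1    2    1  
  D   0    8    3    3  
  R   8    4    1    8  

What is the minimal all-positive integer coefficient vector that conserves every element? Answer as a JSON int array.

Coefficients: [3, 3, 4, 4]

L: 3·3+3·1 = 12 | 4·2+4·1 = 12
D: 3·0+3·8 = 24 | 4·3+4·3 = 24
R: 3·8+3·4 = 36 | 4·1+4·8 = 36
gcd(3,3,4,4) = 1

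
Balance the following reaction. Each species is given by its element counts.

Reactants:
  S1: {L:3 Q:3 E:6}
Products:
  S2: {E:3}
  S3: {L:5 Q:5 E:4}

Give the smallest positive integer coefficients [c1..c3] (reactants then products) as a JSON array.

L: 5·3 = 15 | 6·0+3·5 = 15
Q: 5·3 = 15 | 6·0+3·5 = 15
E: 5·6 = 30 | 6·3+3·4 = 30
gcd(5,6,3) = 1

Coefficients: [5, 6, 3]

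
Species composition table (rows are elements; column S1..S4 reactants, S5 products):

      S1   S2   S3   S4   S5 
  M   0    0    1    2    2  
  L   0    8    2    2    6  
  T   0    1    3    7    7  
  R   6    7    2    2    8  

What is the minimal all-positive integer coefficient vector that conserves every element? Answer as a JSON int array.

Coefficients: [2, 2, 4, 3, 5]

M: 2·0+2·0+4·1+3·2 = 10 | 5·2 = 10
L: 2·0+2·8+4·2+3·2 = 30 | 5·6 = 30
T: 2·0+2·1+4·3+3·7 = 35 | 5·7 = 35
R: 2·6+2·7+4·2+3·2 = 40 | 5·8 = 40
gcd(2,2,4,3,5) = 1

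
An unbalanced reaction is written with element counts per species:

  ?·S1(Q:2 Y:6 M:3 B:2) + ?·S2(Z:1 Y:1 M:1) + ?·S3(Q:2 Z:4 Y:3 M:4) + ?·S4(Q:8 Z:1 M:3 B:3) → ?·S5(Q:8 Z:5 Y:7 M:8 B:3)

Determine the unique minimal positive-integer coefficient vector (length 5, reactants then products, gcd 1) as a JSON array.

Coefficients: [3, 2, 5, 3, 5]

Q: 3·2+2·0+5·2+3·8 = 40 | 5·8 = 40
Z: 3·0+2·1+5·4+3·1 = 25 | 5·5 = 25
Y: 3·6+2·1+5·3+3·0 = 35 | 5·7 = 35
M: 3·3+2·1+5·4+3·3 = 40 | 5·8 = 40
B: 3·2+2·0+5·0+3·3 = 15 | 5·3 = 15
gcd(3,2,5,3,5) = 1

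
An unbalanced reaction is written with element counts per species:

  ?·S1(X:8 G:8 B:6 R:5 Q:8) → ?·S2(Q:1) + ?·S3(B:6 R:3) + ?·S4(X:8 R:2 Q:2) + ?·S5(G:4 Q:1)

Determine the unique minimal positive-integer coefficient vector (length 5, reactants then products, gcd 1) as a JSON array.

X: 1·8 = 8 | 4·0+1·0+1·8+2·0 = 8
G: 1·8 = 8 | 4·0+1·0+1·0+2·4 = 8
B: 1·6 = 6 | 4·0+1·6+1·0+2·0 = 6
R: 1·5 = 5 | 4·0+1·3+1·2+2·0 = 5
Q: 1·8 = 8 | 4·1+1·0+1·2+2·1 = 8
gcd(1,4,1,1,2) = 1

Coefficients: [1, 4, 1, 1, 2]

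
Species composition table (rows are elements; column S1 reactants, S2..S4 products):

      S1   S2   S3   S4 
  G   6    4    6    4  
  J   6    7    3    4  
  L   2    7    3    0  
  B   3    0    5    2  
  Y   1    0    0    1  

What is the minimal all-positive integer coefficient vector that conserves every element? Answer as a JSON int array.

G: 5·6 = 30 | 1·4+1·6+5·4 = 30
J: 5·6 = 30 | 1·7+1·3+5·4 = 30
L: 5·2 = 10 | 1·7+1·3+5·0 = 10
B: 5·3 = 15 | 1·0+1·5+5·2 = 15
Y: 5·1 = 5 | 1·0+1·0+5·1 = 5
gcd(5,1,1,5) = 1

Coefficients: [5, 1, 1, 5]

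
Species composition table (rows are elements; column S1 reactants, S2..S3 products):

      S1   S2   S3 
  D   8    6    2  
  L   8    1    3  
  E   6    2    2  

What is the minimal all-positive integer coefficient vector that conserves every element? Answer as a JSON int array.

Coefficients: [2, 1, 5]

D: 2·8 = 16 | 1·6+5·2 = 16
L: 2·8 = 16 | 1·1+5·3 = 16
E: 2·6 = 12 | 1·2+5·2 = 12
gcd(2,1,5) = 1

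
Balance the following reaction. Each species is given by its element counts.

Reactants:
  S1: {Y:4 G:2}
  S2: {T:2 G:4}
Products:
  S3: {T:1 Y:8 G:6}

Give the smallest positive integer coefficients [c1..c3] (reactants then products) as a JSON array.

Coefficients: [4, 1, 2]

T: 4·0+1·2 = 2 | 2·1 = 2
Y: 4·4+1·0 = 16 | 2·8 = 16
G: 4·2+1·4 = 12 | 2·6 = 12
gcd(4,1,2) = 1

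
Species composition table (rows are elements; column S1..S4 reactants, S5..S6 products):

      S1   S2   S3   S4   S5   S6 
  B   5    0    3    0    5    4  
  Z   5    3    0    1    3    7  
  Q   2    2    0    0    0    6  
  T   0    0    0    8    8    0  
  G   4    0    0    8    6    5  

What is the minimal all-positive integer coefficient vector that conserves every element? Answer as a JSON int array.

Coefficients: [1, 5, 6, 3, 3, 2]

B: 1·5+5·0+6·3+3·0 = 23 | 3·5+2·4 = 23
Z: 1·5+5·3+6·0+3·1 = 23 | 3·3+2·7 = 23
Q: 1·2+5·2+6·0+3·0 = 12 | 3·0+2·6 = 12
T: 1·0+5·0+6·0+3·8 = 24 | 3·8+2·0 = 24
G: 1·4+5·0+6·0+3·8 = 28 | 3·6+2·5 = 28
gcd(1,5,6,3,3,2) = 1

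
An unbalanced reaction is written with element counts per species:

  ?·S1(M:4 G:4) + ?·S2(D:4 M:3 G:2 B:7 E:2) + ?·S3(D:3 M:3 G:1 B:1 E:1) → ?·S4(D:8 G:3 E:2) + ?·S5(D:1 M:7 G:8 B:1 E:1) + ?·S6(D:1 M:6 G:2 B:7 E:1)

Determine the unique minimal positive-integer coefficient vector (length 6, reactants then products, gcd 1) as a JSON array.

D: 5·0+4·4+2·3 = 22 | 2·8+2·1+4·1 = 22
M: 5·4+4·3+2·3 = 38 | 2·0+2·7+4·6 = 38
G: 5·4+4·2+2·1 = 30 | 2·3+2·8+4·2 = 30
B: 5·0+4·7+2·1 = 30 | 2·0+2·1+4·7 = 30
E: 5·0+4·2+2·1 = 10 | 2·2+2·1+4·1 = 10
gcd(5,4,2,2,2,4) = 1

Coefficients: [5, 4, 2, 2, 2, 4]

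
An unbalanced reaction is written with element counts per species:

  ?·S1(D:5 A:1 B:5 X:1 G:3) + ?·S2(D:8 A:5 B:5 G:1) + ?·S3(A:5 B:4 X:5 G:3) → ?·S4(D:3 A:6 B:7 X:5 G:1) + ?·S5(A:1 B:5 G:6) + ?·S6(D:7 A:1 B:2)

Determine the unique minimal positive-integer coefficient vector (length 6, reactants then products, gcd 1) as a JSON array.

D: 5·5+2·8+1·0 = 41 | 2·3+3·0+5·7 = 41
A: 5·1+2·5+1·5 = 20 | 2·6+3·1+5·1 = 20
B: 5·5+2·5+1·4 = 39 | 2·7+3·5+5·2 = 39
X: 5·1+2·0+1·5 = 10 | 2·5+3·0+5·0 = 10
G: 5·3+2·1+1·3 = 20 | 2·1+3·6+5·0 = 20
gcd(5,2,1,2,3,5) = 1

Coefficients: [5, 2, 1, 2, 3, 5]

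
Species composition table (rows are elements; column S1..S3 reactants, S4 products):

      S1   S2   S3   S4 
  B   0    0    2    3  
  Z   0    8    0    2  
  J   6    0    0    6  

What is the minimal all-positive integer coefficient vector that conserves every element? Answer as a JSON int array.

B: 4·0+1·0+6·2 = 12 | 4·3 = 12
Z: 4·0+1·8+6·0 = 8 | 4·2 = 8
J: 4·6+1·0+6·0 = 24 | 4·6 = 24
gcd(4,1,6,4) = 1

Coefficients: [4, 1, 6, 4]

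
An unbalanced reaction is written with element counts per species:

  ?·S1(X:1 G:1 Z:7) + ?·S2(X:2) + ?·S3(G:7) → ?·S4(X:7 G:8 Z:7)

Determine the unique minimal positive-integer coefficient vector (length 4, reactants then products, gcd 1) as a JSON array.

Coefficients: [1, 3, 1, 1]

X: 1·1+3·2+1·0 = 7 | 1·7 = 7
G: 1·1+3·0+1·7 = 8 | 1·8 = 8
Z: 1·7+3·0+1·0 = 7 | 1·7 = 7
gcd(1,3,1,1) = 1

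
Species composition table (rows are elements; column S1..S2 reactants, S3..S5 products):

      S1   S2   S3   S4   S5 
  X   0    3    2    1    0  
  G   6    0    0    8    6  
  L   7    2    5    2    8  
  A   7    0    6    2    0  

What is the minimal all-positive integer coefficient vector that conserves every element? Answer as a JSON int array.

X: 6·0+5·3 = 15 | 6·2+3·1+2·0 = 15
G: 6·6+5·0 = 36 | 6·0+3·8+2·6 = 36
L: 6·7+5·2 = 52 | 6·5+3·2+2·8 = 52
A: 6·7+5·0 = 42 | 6·6+3·2+2·0 = 42
gcd(6,5,6,3,2) = 1

Coefficients: [6, 5, 6, 3, 2]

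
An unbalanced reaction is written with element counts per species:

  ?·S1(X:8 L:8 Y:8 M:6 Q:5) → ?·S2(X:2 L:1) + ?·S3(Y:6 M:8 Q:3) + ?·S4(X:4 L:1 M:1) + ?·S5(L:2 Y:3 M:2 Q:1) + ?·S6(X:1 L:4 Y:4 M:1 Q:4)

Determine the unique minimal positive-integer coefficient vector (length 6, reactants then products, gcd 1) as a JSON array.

Coefficients: [5, 6, 1, 6, 6, 4]

X: 5·8 = 40 | 6·2+1·0+6·4+6·0+4·1 = 40
L: 5·8 = 40 | 6·1+1·0+6·1+6·2+4·4 = 40
Y: 5·8 = 40 | 6·0+1·6+6·0+6·3+4·4 = 40
M: 5·6 = 30 | 6·0+1·8+6·1+6·2+4·1 = 30
Q: 5·5 = 25 | 6·0+1·3+6·0+6·1+4·4 = 25
gcd(5,6,1,6,6,4) = 1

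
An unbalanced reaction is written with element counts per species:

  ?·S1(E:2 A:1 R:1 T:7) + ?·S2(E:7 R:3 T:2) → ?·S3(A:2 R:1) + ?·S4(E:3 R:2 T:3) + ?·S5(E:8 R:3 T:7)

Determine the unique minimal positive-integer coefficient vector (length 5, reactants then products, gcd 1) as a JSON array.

E: 4·2+5·7 = 43 | 2·0+1·3+5·8 = 43
A: 4·1+5·0 = 4 | 2·2+1·0+5·0 = 4
R: 4·1+5·3 = 19 | 2·1+1·2+5·3 = 19
T: 4·7+5·2 = 38 | 2·0+1·3+5·7 = 38
gcd(4,5,2,1,5) = 1

Coefficients: [4, 5, 2, 1, 5]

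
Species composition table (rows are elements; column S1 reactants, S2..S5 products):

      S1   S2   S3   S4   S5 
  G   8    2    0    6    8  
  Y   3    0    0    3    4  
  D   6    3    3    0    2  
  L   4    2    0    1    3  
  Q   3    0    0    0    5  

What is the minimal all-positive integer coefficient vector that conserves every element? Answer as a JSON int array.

Coefficients: [5, 5, 3, 1, 3]

G: 5·8 = 40 | 5·2+3·0+1·6+3·8 = 40
Y: 5·3 = 15 | 5·0+3·0+1·3+3·4 = 15
D: 5·6 = 30 | 5·3+3·3+1·0+3·2 = 30
L: 5·4 = 20 | 5·2+3·0+1·1+3·3 = 20
Q: 5·3 = 15 | 5·0+3·0+1·0+3·5 = 15
gcd(5,5,3,1,3) = 1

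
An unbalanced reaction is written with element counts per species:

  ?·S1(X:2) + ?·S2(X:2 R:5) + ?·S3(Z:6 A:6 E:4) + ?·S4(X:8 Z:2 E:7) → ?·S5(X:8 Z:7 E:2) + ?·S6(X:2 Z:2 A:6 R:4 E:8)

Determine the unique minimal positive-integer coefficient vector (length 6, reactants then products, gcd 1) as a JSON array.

X: 1·2+4·2+5·0+4·8 = 42 | 4·8+5·2 = 42
Z: 1·0+4·0+5·6+4·2 = 38 | 4·7+5·2 = 38
A: 1·0+4·0+5·6+4·0 = 30 | 4·0+5·6 = 30
R: 1·0+4·5+5·0+4·0 = 20 | 4·0+5·4 = 20
E: 1·0+4·0+5·4+4·7 = 48 | 4·2+5·8 = 48
gcd(1,4,5,4,4,5) = 1

Coefficients: [1, 4, 5, 4, 4, 5]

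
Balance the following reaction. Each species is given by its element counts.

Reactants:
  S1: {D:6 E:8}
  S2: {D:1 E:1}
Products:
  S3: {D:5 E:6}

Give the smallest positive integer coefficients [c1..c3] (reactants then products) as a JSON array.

D: 1·6+4·1 = 10 | 2·5 = 10
E: 1·8+4·1 = 12 | 2·6 = 12
gcd(1,4,2) = 1

Coefficients: [1, 4, 2]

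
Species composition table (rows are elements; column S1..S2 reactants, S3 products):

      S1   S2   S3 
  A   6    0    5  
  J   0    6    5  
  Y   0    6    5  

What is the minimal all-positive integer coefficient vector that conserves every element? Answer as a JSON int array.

A: 5·6+5·0 = 30 | 6·5 = 30
J: 5·0+5·6 = 30 | 6·5 = 30
Y: 5·0+5·6 = 30 | 6·5 = 30
gcd(5,5,6) = 1

Coefficients: [5, 5, 6]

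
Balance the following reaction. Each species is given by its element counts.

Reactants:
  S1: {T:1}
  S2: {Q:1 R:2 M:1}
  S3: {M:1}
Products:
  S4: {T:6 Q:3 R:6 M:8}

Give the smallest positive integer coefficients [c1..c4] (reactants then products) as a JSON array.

Coefficients: [6, 3, 5, 1]

T: 6·1+3·0+5·0 = 6 | 1·6 = 6
Q: 6·0+3·1+5·0 = 3 | 1·3 = 3
R: 6·0+3·2+5·0 = 6 | 1·6 = 6
M: 6·0+3·1+5·1 = 8 | 1·8 = 8
gcd(6,3,5,1) = 1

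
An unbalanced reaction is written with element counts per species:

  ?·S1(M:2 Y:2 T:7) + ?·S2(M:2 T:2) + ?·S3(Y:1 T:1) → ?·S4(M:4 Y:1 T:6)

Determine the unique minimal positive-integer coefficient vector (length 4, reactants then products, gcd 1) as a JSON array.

Coefficients: [1, 5, 1, 3]

M: 1·2+5·2+1·0 = 12 | 3·4 = 12
Y: 1·2+5·0+1·1 = 3 | 3·1 = 3
T: 1·7+5·2+1·1 = 18 | 3·6 = 18
gcd(1,5,1,3) = 1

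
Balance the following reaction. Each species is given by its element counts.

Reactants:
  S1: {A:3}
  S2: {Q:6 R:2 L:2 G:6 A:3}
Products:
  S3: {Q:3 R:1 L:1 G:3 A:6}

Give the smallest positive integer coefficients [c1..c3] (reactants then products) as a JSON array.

Coefficients: [3, 1, 2]

Q: 3·0+1·6 = 6 | 2·3 = 6
R: 3·0+1·2 = 2 | 2·1 = 2
L: 3·0+1·2 = 2 | 2·1 = 2
G: 3·0+1·6 = 6 | 2·3 = 6
A: 3·3+1·3 = 12 | 2·6 = 12
gcd(3,1,2) = 1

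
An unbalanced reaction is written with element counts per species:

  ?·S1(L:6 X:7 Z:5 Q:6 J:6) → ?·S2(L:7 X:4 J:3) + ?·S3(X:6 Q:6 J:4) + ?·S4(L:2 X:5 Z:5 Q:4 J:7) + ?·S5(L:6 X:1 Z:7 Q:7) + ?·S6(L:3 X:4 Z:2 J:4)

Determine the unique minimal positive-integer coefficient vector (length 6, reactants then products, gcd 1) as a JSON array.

Coefficients: [5, 1, 2, 1, 2, 3]

L: 5·6 = 30 | 1·7+2·0+1·2+2·6+3·3 = 30
X: 5·7 = 35 | 1·4+2·6+1·5+2·1+3·4 = 35
Z: 5·5 = 25 | 1·0+2·0+1·5+2·7+3·2 = 25
Q: 5·6 = 30 | 1·0+2·6+1·4+2·7+3·0 = 30
J: 5·6 = 30 | 1·3+2·4+1·7+2·0+3·4 = 30
gcd(5,1,2,1,2,3) = 1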